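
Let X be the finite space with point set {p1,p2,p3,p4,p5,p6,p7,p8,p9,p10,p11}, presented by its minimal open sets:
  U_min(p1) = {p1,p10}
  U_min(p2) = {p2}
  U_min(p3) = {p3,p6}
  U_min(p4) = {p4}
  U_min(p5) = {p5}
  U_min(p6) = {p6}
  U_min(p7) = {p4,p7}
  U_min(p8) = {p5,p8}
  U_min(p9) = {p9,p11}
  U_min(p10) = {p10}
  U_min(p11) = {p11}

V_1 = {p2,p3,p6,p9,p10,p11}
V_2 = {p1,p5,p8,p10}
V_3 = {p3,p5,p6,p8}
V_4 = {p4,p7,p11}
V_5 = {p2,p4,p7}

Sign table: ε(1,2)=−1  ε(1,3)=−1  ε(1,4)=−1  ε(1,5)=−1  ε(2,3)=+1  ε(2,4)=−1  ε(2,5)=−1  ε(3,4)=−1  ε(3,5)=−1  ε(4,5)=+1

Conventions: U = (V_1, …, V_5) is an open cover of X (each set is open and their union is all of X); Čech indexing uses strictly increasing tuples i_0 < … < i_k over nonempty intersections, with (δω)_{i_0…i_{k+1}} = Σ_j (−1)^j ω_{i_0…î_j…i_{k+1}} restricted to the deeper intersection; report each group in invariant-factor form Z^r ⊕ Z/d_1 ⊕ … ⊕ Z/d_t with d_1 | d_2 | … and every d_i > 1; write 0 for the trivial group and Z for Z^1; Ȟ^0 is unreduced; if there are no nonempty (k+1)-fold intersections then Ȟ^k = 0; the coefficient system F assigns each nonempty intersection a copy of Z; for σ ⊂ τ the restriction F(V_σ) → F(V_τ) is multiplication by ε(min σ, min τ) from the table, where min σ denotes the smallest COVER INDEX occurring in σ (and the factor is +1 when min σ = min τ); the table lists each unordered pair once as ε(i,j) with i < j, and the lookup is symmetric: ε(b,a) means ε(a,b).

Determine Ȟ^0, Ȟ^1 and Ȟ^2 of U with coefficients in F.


intersection data:
  V12={p10} V13={p3,p6} V14={p11} V15={p2} V23={p5,p8} V45={p4,p7}
C dims 5,6; δ0: rk 4, SNF 1^4
Ȟ^0 = (5 − 4) − 0 = 1, so Ȟ^0 ≅ Z
Ȟ^1 = (6 − 0) − 4 = 2, so Ȟ^1 ≅ Z^2
Ȟ^2 = (0 − 0) − 0 = 0, so Ȟ^2 ≅ 0

Ȟ^0 = Z; Ȟ^1 = Z^2; Ȟ^2 = 0


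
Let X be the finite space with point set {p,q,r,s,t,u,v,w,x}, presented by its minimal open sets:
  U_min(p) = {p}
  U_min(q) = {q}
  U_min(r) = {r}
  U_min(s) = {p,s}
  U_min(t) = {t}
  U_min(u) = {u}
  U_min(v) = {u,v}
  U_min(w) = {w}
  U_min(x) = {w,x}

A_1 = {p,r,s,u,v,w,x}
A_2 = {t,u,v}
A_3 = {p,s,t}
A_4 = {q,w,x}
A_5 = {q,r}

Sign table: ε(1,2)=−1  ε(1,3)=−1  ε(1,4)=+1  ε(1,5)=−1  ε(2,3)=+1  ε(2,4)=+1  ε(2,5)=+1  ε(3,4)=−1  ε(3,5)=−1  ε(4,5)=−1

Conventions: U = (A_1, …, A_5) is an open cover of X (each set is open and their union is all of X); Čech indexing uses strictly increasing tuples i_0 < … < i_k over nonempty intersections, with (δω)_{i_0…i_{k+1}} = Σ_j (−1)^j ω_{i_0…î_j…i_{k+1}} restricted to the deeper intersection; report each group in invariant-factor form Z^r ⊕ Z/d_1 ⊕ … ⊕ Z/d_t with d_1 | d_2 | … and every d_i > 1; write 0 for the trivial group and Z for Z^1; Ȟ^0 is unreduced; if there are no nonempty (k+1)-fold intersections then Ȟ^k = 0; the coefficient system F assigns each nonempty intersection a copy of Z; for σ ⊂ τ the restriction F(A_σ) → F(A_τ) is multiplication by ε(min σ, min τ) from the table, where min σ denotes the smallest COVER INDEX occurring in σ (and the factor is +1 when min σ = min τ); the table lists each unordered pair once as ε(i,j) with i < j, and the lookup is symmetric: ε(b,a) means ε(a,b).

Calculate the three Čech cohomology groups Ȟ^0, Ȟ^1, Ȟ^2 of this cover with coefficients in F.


Ȟ^0 = Z, Ȟ^1 = Z^2 and Ȟ^2 = 0

nerve of the cover:
  A12={u,v} A13={p,s} A14={w,x} A15={r} A23={t} A45={q}
C dims 5,6; δ0: rk 4, SNF 1^4
Ȟ^0 = (5 − 4) − 0 = 1, so Ȟ^0 ≅ Z
Ȟ^1 = (6 − 0) − 4 = 2, so Ȟ^1 ≅ Z^2
Ȟ^2 = (0 − 0) − 0 = 0, so Ȟ^2 ≅ 0


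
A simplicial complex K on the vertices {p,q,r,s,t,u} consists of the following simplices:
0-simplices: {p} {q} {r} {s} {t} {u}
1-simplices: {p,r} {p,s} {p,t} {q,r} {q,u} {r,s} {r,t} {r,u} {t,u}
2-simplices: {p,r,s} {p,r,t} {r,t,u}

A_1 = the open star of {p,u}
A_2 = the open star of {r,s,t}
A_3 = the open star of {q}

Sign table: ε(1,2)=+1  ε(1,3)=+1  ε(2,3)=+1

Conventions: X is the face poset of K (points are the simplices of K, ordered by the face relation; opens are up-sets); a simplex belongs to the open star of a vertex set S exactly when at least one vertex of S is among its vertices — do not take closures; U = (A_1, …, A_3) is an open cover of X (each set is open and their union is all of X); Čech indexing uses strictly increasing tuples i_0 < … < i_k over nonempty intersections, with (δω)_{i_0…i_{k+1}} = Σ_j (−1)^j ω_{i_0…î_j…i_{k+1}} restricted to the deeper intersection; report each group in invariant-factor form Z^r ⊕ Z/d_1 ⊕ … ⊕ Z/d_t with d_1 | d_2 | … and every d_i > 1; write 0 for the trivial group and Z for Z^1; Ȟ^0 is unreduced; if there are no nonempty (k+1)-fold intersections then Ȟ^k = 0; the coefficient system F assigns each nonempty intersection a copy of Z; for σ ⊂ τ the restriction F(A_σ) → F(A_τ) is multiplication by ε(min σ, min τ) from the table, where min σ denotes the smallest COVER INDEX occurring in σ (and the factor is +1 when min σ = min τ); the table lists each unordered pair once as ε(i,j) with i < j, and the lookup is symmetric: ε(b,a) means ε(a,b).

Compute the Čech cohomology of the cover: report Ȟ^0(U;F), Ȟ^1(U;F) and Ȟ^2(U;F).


nerve of the cover:
  A1={{p},{u},{p,r},{p,s},{p,t},{q,u},{r,u},{t,u},{p,r,s},{p,r,t},{r,t,u}} A2={{r},{s},{t},{p,r},{p,s},{p,t},{q,r},{r,s},{r,t},{r,u},{t,u},{p,r,s},{p,r,t},{r,t,u}} A3={{q},{q,r},{q,u}}
  A12={{p,r},{p,s},{p,t},{r,u},{t,u},{p,r,s},{p,r,t},{r,t,u}} A13={{q,u}} A23={{q,r}}
C dims 3,3; δ0: rk 2, SNF 1^2
Ȟ^0 = (3 − 2) − 0 = 1, so Ȟ^0 ≅ Z
Ȟ^1 = (3 − 0) − 2 = 1, so Ȟ^1 ≅ Z
Ȟ^2 = (0 − 0) − 0 = 0, so Ȟ^2 ≅ 0

Ȟ^0 ≅ Z, Ȟ^1 ≅ Z and Ȟ^2 ≅ 0


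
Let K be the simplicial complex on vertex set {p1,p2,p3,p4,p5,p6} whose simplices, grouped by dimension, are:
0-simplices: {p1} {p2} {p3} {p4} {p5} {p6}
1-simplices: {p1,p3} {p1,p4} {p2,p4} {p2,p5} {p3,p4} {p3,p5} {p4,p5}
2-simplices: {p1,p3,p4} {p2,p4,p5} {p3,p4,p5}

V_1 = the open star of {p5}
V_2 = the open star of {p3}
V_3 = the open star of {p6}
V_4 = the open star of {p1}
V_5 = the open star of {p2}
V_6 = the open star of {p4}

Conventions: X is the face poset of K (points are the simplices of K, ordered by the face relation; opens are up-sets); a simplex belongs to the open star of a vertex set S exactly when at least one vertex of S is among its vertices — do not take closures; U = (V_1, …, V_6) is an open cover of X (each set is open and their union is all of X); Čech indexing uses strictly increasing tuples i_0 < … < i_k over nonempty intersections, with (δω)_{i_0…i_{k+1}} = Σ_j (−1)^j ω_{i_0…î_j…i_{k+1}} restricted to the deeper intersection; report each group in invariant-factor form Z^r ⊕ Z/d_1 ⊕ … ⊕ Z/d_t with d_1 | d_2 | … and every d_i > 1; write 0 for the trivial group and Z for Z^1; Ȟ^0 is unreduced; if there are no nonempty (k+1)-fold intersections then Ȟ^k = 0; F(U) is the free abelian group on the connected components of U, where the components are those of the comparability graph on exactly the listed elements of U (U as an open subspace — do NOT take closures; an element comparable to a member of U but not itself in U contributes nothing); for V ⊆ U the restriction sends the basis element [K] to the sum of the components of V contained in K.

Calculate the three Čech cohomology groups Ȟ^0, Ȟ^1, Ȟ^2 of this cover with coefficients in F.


Ȟ^0(U;F) ≅ Z^2,  Ȟ^1(U;F) ≅ 0,  Ȟ^2(U;F) ≅ 0

nonempty intersections:
  V1={{p5},{p2,p5},{p3,p5},{p4,p5},{p2,p4,p5},{p3,p4,p5}} V2={{p3},{p1,p3},{p3,p4},{p3,p5},{p1,p3,p4},{p3,p4,p5}} V3={{p6}} V4={{p1},{p1,p3},{p1,p4},{p1,p3,p4}} V5={{p2},{p2,p4},{p2,p5},{p2,p4,p5}} V6={{p4},{p1,p4},{p2,p4},{p3,p4},{p4,p5},{p1,p3,p4},{p2,p4,p5},{p3,p4,p5}}
  V12={{p3,p5},{p3,p4,p5}} V15={{p2,p5},{p2,p4,p5}} V16={{p4,p5},{p2,p4,p5},{p3,p4,p5}} V24={{p1,p3},{p1,p3,p4}} V26={{p3,p4},{p1,p3,p4},{p3,p4,p5}} V46={{p1,p4},{p1,p3,p4}} V56={{p2,p4},{p2,p4,p5}}
  V126={{p3,p4,p5}} V156={{p2,p4,p5}} V246={{p1,p3,p4}}
components per intersection:
  V1: {{p5},{p2,p5},{p3,p5},{p4,p5},{p2,p4,p5},{p3,p4,p5}}
  V2: {{p3},{p1,p3},{p3,p4},{p3,p5},{p1,p3,p4},{p3,p4,p5}}
  V3: {{p6}}
  V4: {{p1},{p1,p3},{p1,p4},{p1,p3,p4}}
  V5: {{p2},{p2,p4},{p2,p5},{p2,p4,p5}}
  V6: {{p4},{p1,p4},{p2,p4},{p3,p4},{p4,p5},{p1,p3,p4},{p2,p4,p5},{p3,p4,p5}}
  V12: {{p3,p5},{p3,p4,p5}}
  V15: {{p2,p5},{p2,p4,p5}}
  V16: {{p4,p5},{p2,p4,p5},{p3,p4,p5}}
  V24: {{p1,p3},{p1,p3,p4}}
  V26: {{p3,p4},{p1,p3,p4},{p3,p4,p5}}
  V46: {{p1,p4},{p1,p3,p4}}
  V56: {{p2,p4},{p2,p4,p5}}
  V126: {{p3,p4,p5}}
  V156: {{p2,p4,p5}}
  V246: {{p1,p3,p4}}
C dims 6,7,3; δ0: rk 4, SNF 1^4; δ1: rk 3, SNF 1^3
Ȟ^0: (6−4)−0=2 ⇒ Z^2
Ȟ^1: (7−3)−4=0 ⇒ 0
Ȟ^2: (3−0)−3=0 ⇒ 0


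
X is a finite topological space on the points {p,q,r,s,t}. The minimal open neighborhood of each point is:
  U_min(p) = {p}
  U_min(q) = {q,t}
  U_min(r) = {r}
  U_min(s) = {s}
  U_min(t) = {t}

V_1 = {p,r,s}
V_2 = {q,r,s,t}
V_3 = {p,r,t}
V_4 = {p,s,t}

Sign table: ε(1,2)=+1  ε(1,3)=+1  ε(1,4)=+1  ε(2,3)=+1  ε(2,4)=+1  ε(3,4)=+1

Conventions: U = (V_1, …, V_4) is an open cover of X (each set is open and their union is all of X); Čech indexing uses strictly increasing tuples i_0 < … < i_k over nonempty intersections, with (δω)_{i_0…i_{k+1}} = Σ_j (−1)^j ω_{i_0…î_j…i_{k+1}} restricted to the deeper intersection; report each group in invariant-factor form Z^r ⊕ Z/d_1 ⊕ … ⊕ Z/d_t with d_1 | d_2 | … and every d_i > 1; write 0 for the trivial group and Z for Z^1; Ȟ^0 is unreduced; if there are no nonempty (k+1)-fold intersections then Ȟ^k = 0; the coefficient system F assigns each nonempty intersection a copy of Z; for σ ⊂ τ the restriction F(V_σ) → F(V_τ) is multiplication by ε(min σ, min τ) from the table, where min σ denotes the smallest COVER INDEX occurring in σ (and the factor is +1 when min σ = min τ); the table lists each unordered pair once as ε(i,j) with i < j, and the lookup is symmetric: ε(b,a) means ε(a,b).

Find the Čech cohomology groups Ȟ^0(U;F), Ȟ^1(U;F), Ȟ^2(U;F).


Ȟ^0(U;F) ≅ Z, Ȟ^1(U;F) ≅ 0 and Ȟ^2(U;F) ≅ Z

intersection data:
  V12={r,s} V13={p,r} V14={p,s} V23={r,t} V24={s,t} V34={p,t}
  V123={r} V124={s} V134={p} V234={t}
C dims 4,6,4; δ0: rk 3, SNF 1^3; δ1: rk 3, SNF 1^3
Ȟ^0 = (4 − 3) − 0 = 1, so Ȟ^0 ≅ Z
Ȟ^1 = (6 − 3) − 3 = 0, so Ȟ^1 ≅ 0
Ȟ^2 = (4 − 0) − 3 = 1, so Ȟ^2 ≅ Z


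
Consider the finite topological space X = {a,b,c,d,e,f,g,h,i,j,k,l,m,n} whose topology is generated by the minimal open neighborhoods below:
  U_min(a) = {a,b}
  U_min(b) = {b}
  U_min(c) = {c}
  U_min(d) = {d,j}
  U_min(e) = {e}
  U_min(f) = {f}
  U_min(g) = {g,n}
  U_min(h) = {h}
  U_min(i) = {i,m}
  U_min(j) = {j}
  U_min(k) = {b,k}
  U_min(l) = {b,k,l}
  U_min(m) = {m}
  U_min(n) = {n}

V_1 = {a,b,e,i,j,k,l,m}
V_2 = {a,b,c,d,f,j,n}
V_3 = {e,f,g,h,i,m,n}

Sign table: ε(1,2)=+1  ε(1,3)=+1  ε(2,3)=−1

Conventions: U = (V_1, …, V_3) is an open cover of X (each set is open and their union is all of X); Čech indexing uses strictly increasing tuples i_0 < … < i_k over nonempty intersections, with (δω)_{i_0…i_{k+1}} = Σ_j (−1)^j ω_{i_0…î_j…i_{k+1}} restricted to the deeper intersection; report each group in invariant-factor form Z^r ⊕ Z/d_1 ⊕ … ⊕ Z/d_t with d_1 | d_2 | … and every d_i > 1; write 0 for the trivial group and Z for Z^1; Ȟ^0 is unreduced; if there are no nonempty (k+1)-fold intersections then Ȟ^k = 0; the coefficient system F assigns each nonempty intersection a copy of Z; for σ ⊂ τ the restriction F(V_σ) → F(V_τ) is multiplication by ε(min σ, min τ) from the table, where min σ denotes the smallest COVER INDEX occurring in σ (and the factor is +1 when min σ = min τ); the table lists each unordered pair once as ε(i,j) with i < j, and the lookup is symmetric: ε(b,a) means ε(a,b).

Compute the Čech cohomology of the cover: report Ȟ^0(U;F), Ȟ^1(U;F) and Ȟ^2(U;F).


Ȟ^0 ≅ 0, Ȟ^1 ≅ Z/2, Ȟ^2 ≅ 0

cover nerve:
  V12={a,b,j} V13={e,i,m} V23={f,n}
C dims 3,3; δ0: rk 3, SNF 1^2·2
Ȟ^0: (3−3)−0=0 ⇒ 0
Ȟ^1: (3−0)−3=0 plus torsion [2] ⇒ Z/2
Ȟ^2: (0−0)−0=0 ⇒ 0


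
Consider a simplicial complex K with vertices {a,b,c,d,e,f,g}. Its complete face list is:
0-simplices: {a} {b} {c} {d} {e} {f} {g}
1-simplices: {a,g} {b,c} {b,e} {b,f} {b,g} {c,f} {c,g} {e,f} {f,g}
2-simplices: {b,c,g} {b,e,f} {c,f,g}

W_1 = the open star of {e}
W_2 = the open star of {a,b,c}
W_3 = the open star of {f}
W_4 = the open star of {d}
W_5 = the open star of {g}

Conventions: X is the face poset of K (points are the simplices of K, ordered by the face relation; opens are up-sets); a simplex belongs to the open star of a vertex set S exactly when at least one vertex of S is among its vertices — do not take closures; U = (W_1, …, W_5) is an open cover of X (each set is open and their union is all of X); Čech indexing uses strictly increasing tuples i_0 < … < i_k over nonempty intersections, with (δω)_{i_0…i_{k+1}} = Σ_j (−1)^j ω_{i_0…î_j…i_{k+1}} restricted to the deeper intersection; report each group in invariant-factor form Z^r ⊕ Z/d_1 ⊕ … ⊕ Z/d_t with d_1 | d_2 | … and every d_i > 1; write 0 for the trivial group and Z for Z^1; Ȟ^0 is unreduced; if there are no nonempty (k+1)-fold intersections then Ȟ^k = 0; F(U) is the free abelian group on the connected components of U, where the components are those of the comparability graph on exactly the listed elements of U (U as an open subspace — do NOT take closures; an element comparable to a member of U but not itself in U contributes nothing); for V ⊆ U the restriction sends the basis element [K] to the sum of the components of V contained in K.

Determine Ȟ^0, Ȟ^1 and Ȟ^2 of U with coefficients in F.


nonempty overlaps:
  W1={{e},{b,e},{e,f},{b,e,f}} W2={{a},{b},{c},{a,g},{b,c},{b,e},{b,f},{b,g},{c,f},{c,g},{b,c,g},{b,e,f},{c,f,g}} W3={{f},{b,f},{c,f},{e,f},{f,g},{b,e,f},{c,f,g}} W4={{d}} W5={{g},{a,g},{b,g},{c,g},{f,g},{b,c,g},{c,f,g}}
  W12={{b,e},{b,e,f}} W13={{e,f},{b,e,f}} W23={{b,f},{c,f},{b,e,f},{c,f,g}} W25={{a,g},{b,g},{c,g},{b,c,g},{c,f,g}} W35={{f,g},{c,f,g}}
  W123={{b,e,f}} W235={{c,f,g}}
components per intersection:
  W1: {{e},{b,e},{e,f},{b,e,f}}
  W2: {{a},{a,g}} {{b},{c},{b,c},{b,e},{b,f},{b,g},{c,f},{c,g},{b,c,g},{b,e,f},{c,f,g}}
  W3: {{f},{b,f},{c,f},{e,f},{f,g},{b,e,f},{c,f,g}}
  W4: {{d}}
  W5: {{g},{a,g},{b,g},{c,g},{f,g},{b,c,g},{c,f,g}}
  W12: {{b,e},{b,e,f}}
  W13: {{e,f},{b,e,f}}
  W23: {{b,f},{b,e,f}} {{c,f},{c,f,g}}
  W25: {{a,g}} {{b,g},{c,g},{b,c,g},{c,f,g}}
  W35: {{f,g},{c,f,g}}
  W123: {{b,e,f}}
  W235: {{c,f,g}}
C dims 6,7,2; δ0: rk 4, SNF 1^4; δ1: rk 2, SNF 1^2
degree 0: 6−4−0 = 2 → Ȟ^0 ≅ Z^2
degree 1: 7−2−4 = 1 → Ȟ^1 ≅ Z
degree 2: 2−0−2 = 0 → Ȟ^2 ≅ 0

Ȟ^0 = Z^2; Ȟ^1 = Z; Ȟ^2 = 0


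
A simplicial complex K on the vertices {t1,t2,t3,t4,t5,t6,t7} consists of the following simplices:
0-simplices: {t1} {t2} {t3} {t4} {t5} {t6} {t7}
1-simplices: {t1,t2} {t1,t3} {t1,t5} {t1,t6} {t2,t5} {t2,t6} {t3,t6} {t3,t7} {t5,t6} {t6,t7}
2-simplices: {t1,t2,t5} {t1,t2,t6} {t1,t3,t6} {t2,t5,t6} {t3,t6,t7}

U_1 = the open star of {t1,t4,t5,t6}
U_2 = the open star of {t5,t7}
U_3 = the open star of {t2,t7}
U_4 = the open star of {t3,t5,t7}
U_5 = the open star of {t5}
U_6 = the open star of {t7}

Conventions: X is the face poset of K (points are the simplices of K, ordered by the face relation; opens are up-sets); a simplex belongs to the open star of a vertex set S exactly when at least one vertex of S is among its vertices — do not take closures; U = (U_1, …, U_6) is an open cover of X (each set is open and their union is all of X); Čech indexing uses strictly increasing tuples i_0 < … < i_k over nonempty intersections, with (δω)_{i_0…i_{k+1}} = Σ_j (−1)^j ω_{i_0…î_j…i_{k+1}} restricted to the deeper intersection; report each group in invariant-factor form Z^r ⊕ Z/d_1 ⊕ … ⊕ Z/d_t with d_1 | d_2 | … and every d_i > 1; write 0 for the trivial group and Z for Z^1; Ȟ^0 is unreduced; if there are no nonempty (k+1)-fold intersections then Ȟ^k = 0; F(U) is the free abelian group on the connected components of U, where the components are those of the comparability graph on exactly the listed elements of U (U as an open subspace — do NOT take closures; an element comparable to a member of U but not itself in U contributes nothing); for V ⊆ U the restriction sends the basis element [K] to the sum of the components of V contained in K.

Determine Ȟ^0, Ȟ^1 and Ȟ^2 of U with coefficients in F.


nerve of the cover:
  U1={{t1},{t4},{t5},{t6},{t1,t2},{t1,t3},{t1,t5},{t1,t6},{t2,t5},{t2,t6},{t3,t6},{t5,t6},{t6,t7},{t1,t2,t5},{t1,t2,t6},{t1,t3,t6},{t2,t5,t6},{t3,t6,t7}} U2={{t5},{t7},{t1,t5},{t2,t5},{t3,t7},{t5,t6},{t6,t7},{t1,t2,t5},{t2,t5,t6},{t3,t6,t7}} U3={{t2},{t7},{t1,t2},{t2,t5},{t2,t6},{t3,t7},{t6,t7},{t1,t2,t5},{t1,t2,t6},{t2,t5,t6},{t3,t6,t7}} U4={{t3},{t5},{t7},{t1,t3},{t1,t5},{t2,t5},{t3,t6},{t3,t7},{t5,t6},{t6,t7},{t1,t2,t5},{t1,t3,t6},{t2,t5,t6},{t3,t6,t7}} U5={{t5},{t1,t5},{t2,t5},{t5,t6},{t1,t2,t5},{t2,t5,t6}} U6={{t7},{t3,t7},{t6,t7},{t3,t6,t7}}
  U12={{t5},{t1,t5},{t2,t5},{t5,t6},{t6,t7},{t1,t2,t5},{t2,t5,t6},{t3,t6,t7}} U13={{t1,t2},{t2,t5},{t2,t6},{t6,t7},{t1,t2,t5},{t1,t2,t6},{t2,t5,t6},{t3,t6,t7}} U14={{t5},{t1,t3},{t1,t5},{t2,t5},{t3,t6},{t5,t6},{t6,t7},{t1,t2,t5},{t1,t3,t6},{t2,t5,t6},{t3,t6,t7}} U15={{t5},{t1,t5},{t2,t5},{t5,t6},{t1,t2,t5},{t2,t5,t6}} U16={{t6,t7},{t3,t6,t7}} U23={{t7},{t2,t5},{t3,t7},{t6,t7},{t1,t2,t5},{t2,t5,t6},{t3,t6,t7}} U24={{t5},{t7},{t1,t5},{t2,t5},{t3,t7},{t5,t6},{t6,t7},{t1,t2,t5},{t2,t5,t6},{t3,t6,t7}} U25={{t5},{t1,t5},{t2,t5},{t5,t6},{t1,t2,t5},{t2,t5,t6}} U26={{t7},{t3,t7},{t6,t7},{t3,t6,t7}} U34={{t7},{t2,t5},{t3,t7},{t6,t7},{t1,t2,t5},{t2,t5,t6},{t3,t6,t7}} U35={{t2,t5},{t1,t2,t5},{t2,t5,t6}} U36={{t7},{t3,t7},{t6,t7},{t3,t6,t7}} U45={{t5},{t1,t5},{t2,t5},{t5,t6},{t1,t2,t5},{t2,t5,t6}} U46={{t7},{t3,t7},{t6,t7},{t3,t6,t7}}
  U123={{t2,t5},{t6,t7},{t1,t2,t5},{t2,t5,t6},{t3,t6,t7}} U124={{t5},{t1,t5},{t2,t5},{t5,t6},{t6,t7},{t1,t2,t5},{t2,t5,t6},{t3,t6,t7}} U125={{t5},{t1,t5},{t2,t5},{t5,t6},{t1,t2,t5},{t2,t5,t6}} U126={{t6,t7},{t3,t6,t7}} U134={{t2,t5},{t6,t7},{t1,t2,t5},{t2,t5,t6},{t3,t6,t7}} U135={{t2,t5},{t1,t2,t5},{t2,t5,t6}} U136={{t6,t7},{t3,t6,t7}} U145={{t5},{t1,t5},{t2,t5},{t5,t6},{t1,t2,t5},{t2,t5,t6}} U146={{t6,t7},{t3,t6,t7}} U234={{t7},{t2,t5},{t3,t7},{t6,t7},{t1,t2,t5},{t2,t5,t6},{t3,t6,t7}} U235={{t2,t5},{t1,t2,t5},{t2,t5,t6}} U236={{t7},{t3,t7},{t6,t7},{t3,t6,t7}} U245={{t5},{t1,t5},{t2,t5},{t5,t6},{t1,t2,t5},{t2,t5,t6}} U246={{t7},{t3,t7},{t6,t7},{t3,t6,t7}} U345={{t2,t5},{t1,t2,t5},{t2,t5,t6}} U346={{t7},{t3,t7},{t6,t7},{t3,t6,t7}}
  U1234={{t2,t5},{t6,t7},{t1,t2,t5},{t2,t5,t6},{t3,t6,t7}} U1235={{t2,t5},{t1,t2,t5},{t2,t5,t6}} U1236={{t6,t7},{t3,t6,t7}} U1245={{t5},{t1,t5},{t2,t5},{t5,t6},{t1,t2,t5},{t2,t5,t6}} U1246={{t6,t7},{t3,t6,t7}} U1345={{t2,t5},{t1,t2,t5},{t2,t5,t6}} U1346={{t6,t7},{t3,t6,t7}} U2345={{t2,t5},{t1,t2,t5},{t2,t5,t6}} U2346={{t7},{t3,t7},{t6,t7},{t3,t6,t7}}
  U12345={{t2,t5},{t1,t2,t5},{t2,t5,t6}} U12346={{t6,t7},{t3,t6,t7}}
components per intersection:
  U1: {{t1},{t5},{t6},{t1,t2},{t1,t3},{t1,t5},{t1,t6},{t2,t5},{t2,t6},{t3,t6},{t5,t6},{t6,t7},{t1,t2,t5},{t1,t2,t6},{t1,t3,t6},{t2,t5,t6},{t3,t6,t7}} {{t4}}
  U2: {{t5},{t1,t5},{t2,t5},{t5,t6},{t1,t2,t5},{t2,t5,t6}} {{t7},{t3,t7},{t6,t7},{t3,t6,t7}}
  U3: {{t2},{t1,t2},{t2,t5},{t2,t6},{t1,t2,t5},{t1,t2,t6},{t2,t5,t6}} {{t7},{t3,t7},{t6,t7},{t3,t6,t7}}
  U4: {{t3},{t7},{t1,t3},{t3,t6},{t3,t7},{t6,t7},{t1,t3,t6},{t3,t6,t7}} {{t5},{t1,t5},{t2,t5},{t5,t6},{t1,t2,t5},{t2,t5,t6}}
  U5: {{t5},{t1,t5},{t2,t5},{t5,t6},{t1,t2,t5},{t2,t5,t6}}
  U6: {{t7},{t3,t7},{t6,t7},{t3,t6,t7}}
  U12: {{t5},{t1,t5},{t2,t5},{t5,t6},{t1,t2,t5},{t2,t5,t6}} {{t6,t7},{t3,t6,t7}}
  U13: {{t1,t2},{t2,t5},{t2,t6},{t1,t2,t5},{t1,t2,t6},{t2,t5,t6}} {{t6,t7},{t3,t6,t7}}
  U14: {{t5},{t1,t5},{t2,t5},{t5,t6},{t1,t2,t5},{t2,t5,t6}} {{t1,t3},{t3,t6},{t6,t7},{t1,t3,t6},{t3,t6,t7}}
  U15: {{t5},{t1,t5},{t2,t5},{t5,t6},{t1,t2,t5},{t2,t5,t6}}
  U16: {{t6,t7},{t3,t6,t7}}
  U23: {{t7},{t3,t7},{t6,t7},{t3,t6,t7}} {{t2,t5},{t1,t2,t5},{t2,t5,t6}}
  U24: {{t5},{t1,t5},{t2,t5},{t5,t6},{t1,t2,t5},{t2,t5,t6}} {{t7},{t3,t7},{t6,t7},{t3,t6,t7}}
  U25: {{t5},{t1,t5},{t2,t5},{t5,t6},{t1,t2,t5},{t2,t5,t6}}
  U26: {{t7},{t3,t7},{t6,t7},{t3,t6,t7}}
  U34: {{t7},{t3,t7},{t6,t7},{t3,t6,t7}} {{t2,t5},{t1,t2,t5},{t2,t5,t6}}
  U35: {{t2,t5},{t1,t2,t5},{t2,t5,t6}}
  U36: {{t7},{t3,t7},{t6,t7},{t3,t6,t7}}
  U45: {{t5},{t1,t5},{t2,t5},{t5,t6},{t1,t2,t5},{t2,t5,t6}}
  U46: {{t7},{t3,t7},{t6,t7},{t3,t6,t7}}
  U123: {{t2,t5},{t1,t2,t5},{t2,t5,t6}} {{t6,t7},{t3,t6,t7}}
  U124: {{t5},{t1,t5},{t2,t5},{t5,t6},{t1,t2,t5},{t2,t5,t6}} {{t6,t7},{t3,t6,t7}}
  U125: {{t5},{t1,t5},{t2,t5},{t5,t6},{t1,t2,t5},{t2,t5,t6}}
  U126: {{t6,t7},{t3,t6,t7}}
  U134: {{t2,t5},{t1,t2,t5},{t2,t5,t6}} {{t6,t7},{t3,t6,t7}}
  U135: {{t2,t5},{t1,t2,t5},{t2,t5,t6}}
  U136: {{t6,t7},{t3,t6,t7}}
  U145: {{t5},{t1,t5},{t2,t5},{t5,t6},{t1,t2,t5},{t2,t5,t6}}
  U146: {{t6,t7},{t3,t6,t7}}
  U234: {{t7},{t3,t7},{t6,t7},{t3,t6,t7}} {{t2,t5},{t1,t2,t5},{t2,t5,t6}}
  U235: {{t2,t5},{t1,t2,t5},{t2,t5,t6}}
  U236: {{t7},{t3,t7},{t6,t7},{t3,t6,t7}}
  U245: {{t5},{t1,t5},{t2,t5},{t5,t6},{t1,t2,t5},{t2,t5,t6}}
  U246: {{t7},{t3,t7},{t6,t7},{t3,t6,t7}}
  U345: {{t2,t5},{t1,t2,t5},{t2,t5,t6}}
  U346: {{t7},{t3,t7},{t6,t7},{t3,t6,t7}}
  U1234: {{t2,t5},{t1,t2,t5},{t2,t5,t6}} {{t6,t7},{t3,t6,t7}}
  U1235: {{t2,t5},{t1,t2,t5},{t2,t5,t6}}
  U1236: {{t6,t7},{t3,t6,t7}}
  U1245: {{t5},{t1,t5},{t2,t5},{t5,t6},{t1,t2,t5},{t2,t5,t6}}
  U1246: {{t6,t7},{t3,t6,t7}}
  U1345: {{t2,t5},{t1,t2,t5},{t2,t5,t6}}
  U1346: {{t6,t7},{t3,t6,t7}}
  U2345: {{t2,t5},{t1,t2,t5},{t2,t5,t6}}
  U2346: {{t7},{t3,t7},{t6,t7},{t3,t6,t7}}
  U12345: {{t2,t5},{t1,t2,t5},{t2,t5,t6}}
  U12346: {{t6,t7},{t3,t6,t7}}
C dims 10,20,20,10; δ0: rk 8, SNF 1^8; δ1: rk 12, SNF 1^12; δ2: rk 8, SNF 1^8
Ȟ^0 = (10 − 8) − 0 = 2, so Ȟ^0 ≅ Z^2
Ȟ^1 = (20 − 12) − 8 = 0, so Ȟ^1 ≅ 0
Ȟ^2 = (20 − 8) − 12 = 0, so Ȟ^2 ≅ 0

Ȟ^0 = Z^2; Ȟ^1 = 0; Ȟ^2 = 0


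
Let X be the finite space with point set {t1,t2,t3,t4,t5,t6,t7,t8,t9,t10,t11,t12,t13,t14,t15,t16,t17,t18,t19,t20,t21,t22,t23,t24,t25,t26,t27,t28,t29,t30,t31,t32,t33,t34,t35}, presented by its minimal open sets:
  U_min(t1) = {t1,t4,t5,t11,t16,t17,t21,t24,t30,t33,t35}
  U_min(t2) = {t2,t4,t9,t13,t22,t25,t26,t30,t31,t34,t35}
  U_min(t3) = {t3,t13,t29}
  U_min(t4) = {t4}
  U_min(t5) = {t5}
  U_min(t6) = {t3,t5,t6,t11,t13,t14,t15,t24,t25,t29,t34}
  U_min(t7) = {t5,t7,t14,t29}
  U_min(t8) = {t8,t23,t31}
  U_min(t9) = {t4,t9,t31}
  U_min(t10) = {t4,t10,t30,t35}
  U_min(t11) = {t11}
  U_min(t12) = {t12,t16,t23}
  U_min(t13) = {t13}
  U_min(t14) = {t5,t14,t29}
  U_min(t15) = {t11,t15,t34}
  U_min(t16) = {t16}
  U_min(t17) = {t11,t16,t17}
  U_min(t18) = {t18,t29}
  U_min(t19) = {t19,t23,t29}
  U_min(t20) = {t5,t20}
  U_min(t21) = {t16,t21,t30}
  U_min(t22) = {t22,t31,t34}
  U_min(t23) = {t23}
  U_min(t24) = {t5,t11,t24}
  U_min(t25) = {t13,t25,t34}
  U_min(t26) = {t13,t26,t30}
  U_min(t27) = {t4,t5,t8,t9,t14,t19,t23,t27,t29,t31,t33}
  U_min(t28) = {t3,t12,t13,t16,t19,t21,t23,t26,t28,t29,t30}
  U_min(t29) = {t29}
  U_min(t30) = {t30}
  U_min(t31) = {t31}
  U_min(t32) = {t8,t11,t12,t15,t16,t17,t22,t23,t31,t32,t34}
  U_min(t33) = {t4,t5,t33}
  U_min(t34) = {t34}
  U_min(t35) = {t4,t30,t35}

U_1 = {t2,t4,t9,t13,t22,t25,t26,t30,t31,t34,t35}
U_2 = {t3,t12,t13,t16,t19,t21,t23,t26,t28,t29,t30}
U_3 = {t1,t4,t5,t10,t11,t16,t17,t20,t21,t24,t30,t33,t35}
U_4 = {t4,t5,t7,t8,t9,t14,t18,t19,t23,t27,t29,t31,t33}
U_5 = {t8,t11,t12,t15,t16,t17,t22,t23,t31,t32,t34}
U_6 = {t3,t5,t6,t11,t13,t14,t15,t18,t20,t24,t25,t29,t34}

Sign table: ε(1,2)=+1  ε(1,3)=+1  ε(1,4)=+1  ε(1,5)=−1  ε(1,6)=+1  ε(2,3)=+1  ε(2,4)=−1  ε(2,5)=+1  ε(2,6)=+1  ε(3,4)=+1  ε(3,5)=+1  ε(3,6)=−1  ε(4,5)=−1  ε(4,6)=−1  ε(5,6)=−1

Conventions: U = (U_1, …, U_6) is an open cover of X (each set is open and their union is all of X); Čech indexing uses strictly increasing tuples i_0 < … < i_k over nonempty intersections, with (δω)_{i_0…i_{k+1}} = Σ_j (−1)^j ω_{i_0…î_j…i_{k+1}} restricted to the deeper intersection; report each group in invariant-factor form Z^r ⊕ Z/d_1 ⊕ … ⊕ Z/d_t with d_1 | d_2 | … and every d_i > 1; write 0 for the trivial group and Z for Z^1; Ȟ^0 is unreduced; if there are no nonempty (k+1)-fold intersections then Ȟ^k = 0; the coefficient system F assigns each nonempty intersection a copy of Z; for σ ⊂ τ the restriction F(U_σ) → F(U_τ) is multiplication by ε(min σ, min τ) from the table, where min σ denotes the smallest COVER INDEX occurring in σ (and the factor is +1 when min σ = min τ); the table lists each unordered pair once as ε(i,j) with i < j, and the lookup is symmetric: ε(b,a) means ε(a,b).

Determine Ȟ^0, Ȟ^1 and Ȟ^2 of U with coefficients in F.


Ȟ^0 = 0, Ȟ^1 = Z/2, Ȟ^2 = Z

nerve of the cover:
  U12={t13,t26,t30} U13={t4,t30,t35} U14={t4,t9,t31} U15={t22,t31,t34} U16={t13,t25,t34} U23={t16,t21,t30} U24={t19,t23,t29} U25={t12,t16,t23} U26={t3,t13,t29} U34={t4,t5,t33} U35={t11,t16,t17} U36={t5,t11,t20,t24} U45={t8,t23,t31} U46={t5,t14,t18,t29} U56={t11,t15,t34}
  U123={t30} U126={t13} U134={t4} U145={t31} U156={t34} U235={t16} U245={t23} U246={t29} U346={t5} U356={t11}
C dims 6,15,10; δ0: rk 6, SNF 1^5·2; δ1: rk 9, SNF 1^9
Ȟ^0 = (6 − 6) − 0 = 0, so Ȟ^0 ≅ 0
Ȟ^1 = (15 − 9) − 6 = 0 plus torsion [2], so Ȟ^1 ≅ Z/2
Ȟ^2 = (10 − 0) − 9 = 1, so Ȟ^2 ≅ Z


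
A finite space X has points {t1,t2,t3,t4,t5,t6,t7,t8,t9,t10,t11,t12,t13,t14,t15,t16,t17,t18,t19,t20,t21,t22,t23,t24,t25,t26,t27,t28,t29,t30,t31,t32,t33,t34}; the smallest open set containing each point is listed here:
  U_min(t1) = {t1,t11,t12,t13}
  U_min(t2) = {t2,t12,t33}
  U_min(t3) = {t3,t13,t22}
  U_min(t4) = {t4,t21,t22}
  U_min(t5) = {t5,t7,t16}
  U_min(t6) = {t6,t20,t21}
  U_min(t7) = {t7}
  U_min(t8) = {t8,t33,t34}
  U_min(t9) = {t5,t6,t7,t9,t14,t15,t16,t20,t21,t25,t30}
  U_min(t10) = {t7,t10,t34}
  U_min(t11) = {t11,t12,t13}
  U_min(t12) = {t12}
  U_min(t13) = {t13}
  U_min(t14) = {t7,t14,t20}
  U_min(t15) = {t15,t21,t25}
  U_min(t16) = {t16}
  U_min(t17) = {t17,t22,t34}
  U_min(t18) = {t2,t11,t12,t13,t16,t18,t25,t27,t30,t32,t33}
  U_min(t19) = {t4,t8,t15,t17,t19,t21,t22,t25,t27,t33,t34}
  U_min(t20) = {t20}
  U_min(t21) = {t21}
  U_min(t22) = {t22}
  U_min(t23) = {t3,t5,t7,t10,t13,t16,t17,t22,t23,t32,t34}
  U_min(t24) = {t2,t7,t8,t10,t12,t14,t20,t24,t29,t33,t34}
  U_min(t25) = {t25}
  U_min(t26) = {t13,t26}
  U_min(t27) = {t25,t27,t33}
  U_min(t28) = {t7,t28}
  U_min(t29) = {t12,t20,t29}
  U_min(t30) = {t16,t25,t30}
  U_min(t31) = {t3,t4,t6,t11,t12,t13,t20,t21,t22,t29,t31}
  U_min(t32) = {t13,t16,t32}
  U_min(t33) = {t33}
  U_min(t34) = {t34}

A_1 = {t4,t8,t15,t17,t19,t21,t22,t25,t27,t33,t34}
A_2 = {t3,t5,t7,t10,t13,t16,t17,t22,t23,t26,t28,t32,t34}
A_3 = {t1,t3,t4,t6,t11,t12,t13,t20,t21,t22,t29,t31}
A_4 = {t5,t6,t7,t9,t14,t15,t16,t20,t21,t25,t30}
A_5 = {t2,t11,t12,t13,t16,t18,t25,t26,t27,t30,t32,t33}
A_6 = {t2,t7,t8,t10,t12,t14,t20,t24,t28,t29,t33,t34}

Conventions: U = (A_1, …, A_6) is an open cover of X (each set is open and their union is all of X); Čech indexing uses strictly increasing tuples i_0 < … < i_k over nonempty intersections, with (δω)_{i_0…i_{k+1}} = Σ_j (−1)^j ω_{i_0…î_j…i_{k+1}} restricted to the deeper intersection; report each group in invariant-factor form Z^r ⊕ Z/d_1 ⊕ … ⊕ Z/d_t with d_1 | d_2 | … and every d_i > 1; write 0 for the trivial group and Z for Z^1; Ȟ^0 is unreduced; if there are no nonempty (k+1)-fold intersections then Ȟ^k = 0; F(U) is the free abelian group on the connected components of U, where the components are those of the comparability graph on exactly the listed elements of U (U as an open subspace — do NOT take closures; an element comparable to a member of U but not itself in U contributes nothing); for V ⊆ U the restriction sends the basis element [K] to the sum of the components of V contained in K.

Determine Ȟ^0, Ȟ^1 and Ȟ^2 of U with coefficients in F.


nerve simplices:
  A12={t17,t22,t34} A13={t4,t21,t22} A14={t15,t21,t25} A15={t25,t27,t33} A16={t8,t33,t34} A23={t3,t13,t22} A24={t5,t7,t16} A25={t13,t16,t26,t32} A26={t7,t10,t28,t34} A34={t6,t20,t21} A35={t11,t12,t13} A36={t12,t20,t29} A45={t16,t25,t30} A46={t7,t14,t20} A56={t2,t12,t33}
  A123={t22} A126={t34} A134={t21} A145={t25} A156={t33} A235={t13} A245={t16} A246={t7} A346={t20} A356={t12}
components per intersection:
  A1: {t4,t8,t15,t17,t19,t21,t22,t25,t27,t33,t34}
  A2: {t3,t5,t7,t10,t13,t16,t17,t22,t23,t26,t28,t32,t34}
  A3: {t1,t3,t4,t6,t11,t12,t13,t20,t21,t22,t29,t31}
  A4: {t5,t6,t7,t9,t14,t15,t16,t20,t21,t25,t30}
  A5: {t2,t11,t12,t13,t16,t18,t25,t26,t27,t30,t32,t33}
  A6: {t2,t7,t8,t10,t12,t14,t20,t24,t28,t29,t33,t34}
  A12: {t17,t22,t34}
  A13: {t4,t21,t22}
  A14: {t15,t21,t25}
  A15: {t25,t27,t33}
  A16: {t8,t33,t34}
  A23: {t3,t13,t22}
  A24: {t5,t7,t16}
  A25: {t13,t16,t26,t32}
  A26: {t7,t10,t28,t34}
  A34: {t6,t20,t21}
  A35: {t11,t12,t13}
  A36: {t12,t20,t29}
  A45: {t16,t25,t30}
  A46: {t7,t14,t20}
  A56: {t2,t12,t33}
  A123: {t22}
  A126: {t34}
  A134: {t21}
  A145: {t25}
  A156: {t33}
  A235: {t13}
  A245: {t16}
  A246: {t7}
  A346: {t20}
  A356: {t12}
C dims 6,15,10; δ0: rk 5, SNF 1^5; δ1: rk 10, SNF 1^9·2
degree 0: 6−5−0 = 1 → Ȟ^0 ≅ Z
degree 1: 15−10−5 = 0 → Ȟ^1 ≅ 0
degree 2: 10−0−10 = 0 plus torsion [2] → Ȟ^2 ≅ Z/2

Ȟ^0 ≅ Z, Ȟ^1 ≅ 0, Ȟ^2 ≅ Z/2


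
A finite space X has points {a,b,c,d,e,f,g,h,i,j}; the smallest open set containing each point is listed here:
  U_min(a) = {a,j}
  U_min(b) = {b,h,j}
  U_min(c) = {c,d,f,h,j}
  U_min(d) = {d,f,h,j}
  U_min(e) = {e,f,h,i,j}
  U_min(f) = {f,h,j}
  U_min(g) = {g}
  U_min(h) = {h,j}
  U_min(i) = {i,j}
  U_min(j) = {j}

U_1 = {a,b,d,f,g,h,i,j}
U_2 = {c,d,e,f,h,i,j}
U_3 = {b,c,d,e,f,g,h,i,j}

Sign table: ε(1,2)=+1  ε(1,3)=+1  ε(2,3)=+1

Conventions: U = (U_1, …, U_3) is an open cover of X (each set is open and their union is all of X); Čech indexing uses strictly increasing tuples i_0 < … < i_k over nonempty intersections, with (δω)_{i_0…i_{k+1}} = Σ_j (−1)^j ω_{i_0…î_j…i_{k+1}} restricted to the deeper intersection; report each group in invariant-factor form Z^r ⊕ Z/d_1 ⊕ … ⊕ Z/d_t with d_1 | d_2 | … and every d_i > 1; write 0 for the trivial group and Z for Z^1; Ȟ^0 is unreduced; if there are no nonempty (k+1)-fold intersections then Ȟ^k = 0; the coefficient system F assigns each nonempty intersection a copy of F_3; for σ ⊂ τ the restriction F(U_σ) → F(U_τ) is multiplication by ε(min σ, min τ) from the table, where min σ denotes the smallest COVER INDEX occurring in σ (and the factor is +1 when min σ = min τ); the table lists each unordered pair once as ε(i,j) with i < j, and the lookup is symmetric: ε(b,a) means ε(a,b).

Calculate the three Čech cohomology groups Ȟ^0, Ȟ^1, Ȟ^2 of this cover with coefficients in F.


nonempty overlaps:
  U12={d,f,h,i,j} U13={b,d,f,g,h,i,j} U23={c,d,e,f,h,i,j}
  U123={d,f,h,i,j}
C dims 3,3,1; δ0: rk_F3 2; δ1: rk_F3 1
degree 0: 3−2−0 = 1 → Ȟ^0 ≅ Z/3
degree 1: 3−1−2 = 0 → Ȟ^1 ≅ 0
degree 2: 1−0−1 = 0 → Ȟ^2 ≅ 0

Ȟ^0 ≅ Z/3,  Ȟ^1 ≅ 0,  Ȟ^2 ≅ 0


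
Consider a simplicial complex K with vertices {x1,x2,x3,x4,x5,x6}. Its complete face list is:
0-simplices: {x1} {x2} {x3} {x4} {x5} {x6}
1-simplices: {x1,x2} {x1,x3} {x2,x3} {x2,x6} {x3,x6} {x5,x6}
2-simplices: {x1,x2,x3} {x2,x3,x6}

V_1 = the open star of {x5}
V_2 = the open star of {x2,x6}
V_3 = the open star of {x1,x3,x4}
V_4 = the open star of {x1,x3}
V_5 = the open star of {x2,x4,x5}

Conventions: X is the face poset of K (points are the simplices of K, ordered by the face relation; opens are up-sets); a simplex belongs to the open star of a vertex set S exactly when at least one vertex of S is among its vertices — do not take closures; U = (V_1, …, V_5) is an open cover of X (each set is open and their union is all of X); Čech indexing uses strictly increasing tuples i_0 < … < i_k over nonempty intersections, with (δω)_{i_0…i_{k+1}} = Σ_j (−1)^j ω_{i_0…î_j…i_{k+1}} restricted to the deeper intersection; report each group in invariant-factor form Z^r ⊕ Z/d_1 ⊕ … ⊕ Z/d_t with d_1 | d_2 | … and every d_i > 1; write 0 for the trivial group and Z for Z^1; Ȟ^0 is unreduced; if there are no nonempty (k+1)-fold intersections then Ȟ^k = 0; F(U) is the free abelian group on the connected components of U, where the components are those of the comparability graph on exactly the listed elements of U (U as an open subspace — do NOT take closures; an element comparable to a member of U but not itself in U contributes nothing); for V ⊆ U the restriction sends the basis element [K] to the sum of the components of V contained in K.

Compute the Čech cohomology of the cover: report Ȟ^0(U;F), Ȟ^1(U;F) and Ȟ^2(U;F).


nonempty intersections:
  V1={{x5},{x5,x6}} V2={{x2},{x6},{x1,x2},{x2,x3},{x2,x6},{x3,x6},{x5,x6},{x1,x2,x3},{x2,x3,x6}} V3={{x1},{x3},{x4},{x1,x2},{x1,x3},{x2,x3},{x3,x6},{x1,x2,x3},{x2,x3,x6}} V4={{x1},{x3},{x1,x2},{x1,x3},{x2,x3},{x3,x6},{x1,x2,x3},{x2,x3,x6}} V5={{x2},{x4},{x5},{x1,x2},{x2,x3},{x2,x6},{x5,x6},{x1,x2,x3},{x2,x3,x6}}
  V12={{x5,x6}} V15={{x5},{x5,x6}} V23={{x1,x2},{x2,x3},{x3,x6},{x1,x2,x3},{x2,x3,x6}} V24={{x1,x2},{x2,x3},{x3,x6},{x1,x2,x3},{x2,x3,x6}} V25={{x2},{x1,x2},{x2,x3},{x2,x6},{x5,x6},{x1,x2,x3},{x2,x3,x6}} V34={{x1},{x3},{x1,x2},{x1,x3},{x2,x3},{x3,x6},{x1,x2,x3},{x2,x3,x6}} V35={{x4},{x1,x2},{x2,x3},{x1,x2,x3},{x2,x3,x6}} V45={{x1,x2},{x2,x3},{x1,x2,x3},{x2,x3,x6}}
  V125={{x5,x6}} V234={{x1,x2},{x2,x3},{x3,x6},{x1,x2,x3},{x2,x3,x6}} V235={{x1,x2},{x2,x3},{x1,x2,x3},{x2,x3,x6}} V245={{x1,x2},{x2,x3},{x1,x2,x3},{x2,x3,x6}} V345={{x1,x2},{x2,x3},{x1,x2,x3},{x2,x3,x6}}
  V2345={{x1,x2},{x2,x3},{x1,x2,x3},{x2,x3,x6}}
components per intersection:
  V1: {{x5},{x5,x6}}
  V2: {{x2},{x6},{x1,x2},{x2,x3},{x2,x6},{x3,x6},{x5,x6},{x1,x2,x3},{x2,x3,x6}}
  V3: {{x1},{x3},{x1,x2},{x1,x3},{x2,x3},{x3,x6},{x1,x2,x3},{x2,x3,x6}} {{x4}}
  V4: {{x1},{x3},{x1,x2},{x1,x3},{x2,x3},{x3,x6},{x1,x2,x3},{x2,x3,x6}}
  V5: {{x2},{x1,x2},{x2,x3},{x2,x6},{x1,x2,x3},{x2,x3,x6}} {{x4}} {{x5},{x5,x6}}
  V12: {{x5,x6}}
  V15: {{x5},{x5,x6}}
  V23: {{x1,x2},{x2,x3},{x3,x6},{x1,x2,x3},{x2,x3,x6}}
  V24: {{x1,x2},{x2,x3},{x3,x6},{x1,x2,x3},{x2,x3,x6}}
  V25: {{x2},{x1,x2},{x2,x3},{x2,x6},{x1,x2,x3},{x2,x3,x6}} {{x5,x6}}
  V34: {{x1},{x3},{x1,x2},{x1,x3},{x2,x3},{x3,x6},{x1,x2,x3},{x2,x3,x6}}
  V35: {{x4}} {{x1,x2},{x2,x3},{x1,x2,x3},{x2,x3,x6}}
  V45: {{x1,x2},{x2,x3},{x1,x2,x3},{x2,x3,x6}}
  V125: {{x5,x6}}
  V234: {{x1,x2},{x2,x3},{x3,x6},{x1,x2,x3},{x2,x3,x6}}
  V235: {{x1,x2},{x2,x3},{x1,x2,x3},{x2,x3,x6}}
  V245: {{x1,x2},{x2,x3},{x1,x2,x3},{x2,x3,x6}}
  V345: {{x1,x2},{x2,x3},{x1,x2,x3},{x2,x3,x6}}
  V2345: {{x1,x2},{x2,x3},{x1,x2,x3},{x2,x3,x6}}
C dims 8,10,5,1; δ0: rk 6, SNF 1^6; δ1: rk 4, SNF 1^4; δ2: rk 1, SNF 1^1
Ȟ^0: (8−6)−0=2 ⇒ Z^2
Ȟ^1: (10−4)−6=0 ⇒ 0
Ȟ^2: (5−1)−4=0 ⇒ 0

Ȟ^0 ≅ Z^2, Ȟ^1 ≅ 0, Ȟ^2 ≅ 0


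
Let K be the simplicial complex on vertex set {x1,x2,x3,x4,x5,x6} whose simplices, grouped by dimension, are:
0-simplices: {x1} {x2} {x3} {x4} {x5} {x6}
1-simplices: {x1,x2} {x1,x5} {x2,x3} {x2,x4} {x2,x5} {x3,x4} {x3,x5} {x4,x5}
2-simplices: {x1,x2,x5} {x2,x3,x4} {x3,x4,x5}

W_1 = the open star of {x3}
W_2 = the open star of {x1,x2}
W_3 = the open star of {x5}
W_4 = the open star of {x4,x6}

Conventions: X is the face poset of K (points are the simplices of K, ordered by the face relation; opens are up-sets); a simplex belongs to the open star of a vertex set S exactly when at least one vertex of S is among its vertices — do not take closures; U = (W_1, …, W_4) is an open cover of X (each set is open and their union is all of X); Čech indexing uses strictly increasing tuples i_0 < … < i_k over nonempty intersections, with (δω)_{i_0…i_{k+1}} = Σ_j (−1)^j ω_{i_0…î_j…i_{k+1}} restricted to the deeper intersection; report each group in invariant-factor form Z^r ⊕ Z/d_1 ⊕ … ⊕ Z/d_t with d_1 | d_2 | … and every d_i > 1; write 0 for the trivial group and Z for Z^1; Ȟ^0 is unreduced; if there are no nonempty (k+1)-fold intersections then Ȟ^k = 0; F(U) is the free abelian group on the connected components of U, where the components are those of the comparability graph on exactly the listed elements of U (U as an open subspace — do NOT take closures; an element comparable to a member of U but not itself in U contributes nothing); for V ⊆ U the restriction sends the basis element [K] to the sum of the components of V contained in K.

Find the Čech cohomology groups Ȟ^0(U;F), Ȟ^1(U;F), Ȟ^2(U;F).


Ȟ^0 = Z^2; Ȟ^1 = Z; Ȟ^2 = 0

nonempty overlaps:
  W1={{x3},{x2,x3},{x3,x4},{x3,x5},{x2,x3,x4},{x3,x4,x5}} W2={{x1},{x2},{x1,x2},{x1,x5},{x2,x3},{x2,x4},{x2,x5},{x1,x2,x5},{x2,x3,x4}} W3={{x5},{x1,x5},{x2,x5},{x3,x5},{x4,x5},{x1,x2,x5},{x3,x4,x5}} W4={{x4},{x6},{x2,x4},{x3,x4},{x4,x5},{x2,x3,x4},{x3,x4,x5}}
  W12={{x2,x3},{x2,x3,x4}} W13={{x3,x5},{x3,x4,x5}} W14={{x3,x4},{x2,x3,x4},{x3,x4,x5}} W23={{x1,x5},{x2,x5},{x1,x2,x5}} W24={{x2,x4},{x2,x3,x4}} W34={{x4,x5},{x3,x4,x5}}
  W124={{x2,x3,x4}} W134={{x3,x4,x5}}
components per intersection:
  W1: {{x3},{x2,x3},{x3,x4},{x3,x5},{x2,x3,x4},{x3,x4,x5}}
  W2: {{x1},{x2},{x1,x2},{x1,x5},{x2,x3},{x2,x4},{x2,x5},{x1,x2,x5},{x2,x3,x4}}
  W3: {{x5},{x1,x5},{x2,x5},{x3,x5},{x4,x5},{x1,x2,x5},{x3,x4,x5}}
  W4: {{x4},{x2,x4},{x3,x4},{x4,x5},{x2,x3,x4},{x3,x4,x5}} {{x6}}
  W12: {{x2,x3},{x2,x3,x4}}
  W13: {{x3,x5},{x3,x4,x5}}
  W14: {{x3,x4},{x2,x3,x4},{x3,x4,x5}}
  W23: {{x1,x5},{x2,x5},{x1,x2,x5}}
  W24: {{x2,x4},{x2,x3,x4}}
  W34: {{x4,x5},{x3,x4,x5}}
  W124: {{x2,x3,x4}}
  W134: {{x3,x4,x5}}
C dims 5,6,2; δ0: rk 3, SNF 1^3; δ1: rk 2, SNF 1^2
degree 0: 5−3−0 = 2 → Ȟ^0 ≅ Z^2
degree 1: 6−2−3 = 1 → Ȟ^1 ≅ Z
degree 2: 2−0−2 = 0 → Ȟ^2 ≅ 0


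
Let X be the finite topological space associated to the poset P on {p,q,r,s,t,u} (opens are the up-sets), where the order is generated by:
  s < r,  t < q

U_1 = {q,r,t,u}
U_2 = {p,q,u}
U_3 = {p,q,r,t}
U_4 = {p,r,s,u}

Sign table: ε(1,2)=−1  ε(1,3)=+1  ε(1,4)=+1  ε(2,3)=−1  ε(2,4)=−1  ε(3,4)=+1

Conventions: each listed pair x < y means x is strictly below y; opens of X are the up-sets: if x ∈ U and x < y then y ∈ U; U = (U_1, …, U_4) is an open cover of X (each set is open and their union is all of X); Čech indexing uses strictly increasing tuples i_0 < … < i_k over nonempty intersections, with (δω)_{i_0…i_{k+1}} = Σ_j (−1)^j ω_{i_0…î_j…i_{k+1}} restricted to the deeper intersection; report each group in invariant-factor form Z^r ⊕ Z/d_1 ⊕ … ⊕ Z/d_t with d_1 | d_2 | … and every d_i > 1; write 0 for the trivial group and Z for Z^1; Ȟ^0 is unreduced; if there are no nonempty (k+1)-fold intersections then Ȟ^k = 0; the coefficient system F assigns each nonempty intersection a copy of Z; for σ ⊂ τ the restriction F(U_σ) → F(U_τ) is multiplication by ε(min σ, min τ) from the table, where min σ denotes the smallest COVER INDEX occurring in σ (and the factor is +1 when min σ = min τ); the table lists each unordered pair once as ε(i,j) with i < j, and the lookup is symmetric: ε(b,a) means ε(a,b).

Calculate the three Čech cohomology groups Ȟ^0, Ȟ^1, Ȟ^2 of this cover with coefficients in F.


intersection data:
  U12={q,u} U13={q,r,t} U14={r,u} U23={p,q} U24={p,u} U34={p,r}
  U123={q} U124={u} U134={r} U234={p}
C dims 4,6,4; δ0: rk 3, SNF 1^3; δ1: rk 3, SNF 1^3
Ȟ^0 = (4 − 3) − 0 = 1, so Ȟ^0 ≅ Z
Ȟ^1 = (6 − 3) − 3 = 0, so Ȟ^1 ≅ 0
Ȟ^2 = (4 − 0) − 3 = 1, so Ȟ^2 ≅ Z

Ȟ^0(U;F) ≅ Z,  Ȟ^1(U;F) ≅ 0,  Ȟ^2(U;F) ≅ Z


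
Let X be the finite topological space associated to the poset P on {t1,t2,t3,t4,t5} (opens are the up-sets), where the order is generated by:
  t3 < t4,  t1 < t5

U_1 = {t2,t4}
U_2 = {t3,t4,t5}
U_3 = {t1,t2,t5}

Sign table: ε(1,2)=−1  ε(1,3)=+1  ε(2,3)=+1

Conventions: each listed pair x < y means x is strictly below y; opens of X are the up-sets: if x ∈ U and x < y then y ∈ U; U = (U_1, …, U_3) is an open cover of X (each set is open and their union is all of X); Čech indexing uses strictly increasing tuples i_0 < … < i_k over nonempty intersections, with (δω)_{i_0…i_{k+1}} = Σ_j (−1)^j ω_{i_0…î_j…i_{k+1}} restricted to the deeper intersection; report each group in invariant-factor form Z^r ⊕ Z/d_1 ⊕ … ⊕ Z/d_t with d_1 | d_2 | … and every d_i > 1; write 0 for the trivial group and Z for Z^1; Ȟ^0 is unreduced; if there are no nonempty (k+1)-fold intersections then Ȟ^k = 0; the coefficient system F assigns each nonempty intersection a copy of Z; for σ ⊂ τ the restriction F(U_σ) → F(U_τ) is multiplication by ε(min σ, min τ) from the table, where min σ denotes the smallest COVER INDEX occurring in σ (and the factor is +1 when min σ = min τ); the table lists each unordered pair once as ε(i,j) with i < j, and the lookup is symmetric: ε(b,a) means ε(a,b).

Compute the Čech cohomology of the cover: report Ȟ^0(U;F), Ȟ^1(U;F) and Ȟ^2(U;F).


Ȟ^0 = 0, Ȟ^1 = Z/2, Ȟ^2 = 0

nonempty intersections:
  U12={t4} U13={t2} U23={t5}
C dims 3,3; δ0: rk 3, SNF 1^2·2
Ȟ^0: (3−3)−0=0 ⇒ 0
Ȟ^1: (3−0)−3=0 plus torsion [2] ⇒ Z/2
Ȟ^2: (0−0)−0=0 ⇒ 0
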